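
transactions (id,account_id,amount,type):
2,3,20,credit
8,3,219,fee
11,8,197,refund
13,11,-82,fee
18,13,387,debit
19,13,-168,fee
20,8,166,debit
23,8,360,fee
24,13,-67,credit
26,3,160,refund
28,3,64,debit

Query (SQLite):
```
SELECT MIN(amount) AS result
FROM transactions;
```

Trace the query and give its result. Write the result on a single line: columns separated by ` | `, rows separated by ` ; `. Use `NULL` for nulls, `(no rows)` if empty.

-168

All amount values: [20, 219, 197, -82, 387, -168, 166, 360, -67, 160, 64].
MIN of non-NULL values = -168.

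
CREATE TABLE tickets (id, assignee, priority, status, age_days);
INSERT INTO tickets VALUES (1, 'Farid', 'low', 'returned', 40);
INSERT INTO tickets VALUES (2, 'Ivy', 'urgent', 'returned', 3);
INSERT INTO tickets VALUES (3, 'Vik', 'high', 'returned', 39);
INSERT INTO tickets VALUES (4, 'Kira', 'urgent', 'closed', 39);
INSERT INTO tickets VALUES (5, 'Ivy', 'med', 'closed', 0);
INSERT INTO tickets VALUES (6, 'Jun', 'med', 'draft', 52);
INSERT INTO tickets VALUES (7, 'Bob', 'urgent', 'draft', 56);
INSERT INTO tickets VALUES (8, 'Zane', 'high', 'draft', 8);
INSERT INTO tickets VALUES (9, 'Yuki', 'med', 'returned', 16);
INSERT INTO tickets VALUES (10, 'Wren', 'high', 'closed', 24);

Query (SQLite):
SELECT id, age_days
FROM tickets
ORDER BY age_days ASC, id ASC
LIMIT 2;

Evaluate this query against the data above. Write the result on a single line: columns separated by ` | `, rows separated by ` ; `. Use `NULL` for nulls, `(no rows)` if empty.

5 | 0 ; 2 | 3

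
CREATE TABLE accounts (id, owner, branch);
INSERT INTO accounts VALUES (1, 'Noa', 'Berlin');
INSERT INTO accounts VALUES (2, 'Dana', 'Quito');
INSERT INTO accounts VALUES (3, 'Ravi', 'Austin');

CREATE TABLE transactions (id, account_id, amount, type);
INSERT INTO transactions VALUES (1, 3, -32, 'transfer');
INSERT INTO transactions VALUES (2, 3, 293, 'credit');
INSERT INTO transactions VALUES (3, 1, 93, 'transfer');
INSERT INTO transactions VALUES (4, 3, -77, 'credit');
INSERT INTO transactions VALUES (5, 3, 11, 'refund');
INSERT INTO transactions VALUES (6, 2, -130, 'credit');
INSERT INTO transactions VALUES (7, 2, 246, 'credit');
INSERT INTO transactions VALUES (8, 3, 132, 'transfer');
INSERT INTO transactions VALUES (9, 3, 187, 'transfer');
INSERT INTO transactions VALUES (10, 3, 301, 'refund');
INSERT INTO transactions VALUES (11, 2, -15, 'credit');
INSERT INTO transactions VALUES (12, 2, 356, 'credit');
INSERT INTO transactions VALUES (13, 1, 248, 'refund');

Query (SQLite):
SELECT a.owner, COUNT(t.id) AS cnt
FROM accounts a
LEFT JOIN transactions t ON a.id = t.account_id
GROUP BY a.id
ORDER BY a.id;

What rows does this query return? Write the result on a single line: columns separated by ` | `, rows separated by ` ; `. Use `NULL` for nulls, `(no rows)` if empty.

Noa | 2 ; Dana | 4 ; Ravi | 7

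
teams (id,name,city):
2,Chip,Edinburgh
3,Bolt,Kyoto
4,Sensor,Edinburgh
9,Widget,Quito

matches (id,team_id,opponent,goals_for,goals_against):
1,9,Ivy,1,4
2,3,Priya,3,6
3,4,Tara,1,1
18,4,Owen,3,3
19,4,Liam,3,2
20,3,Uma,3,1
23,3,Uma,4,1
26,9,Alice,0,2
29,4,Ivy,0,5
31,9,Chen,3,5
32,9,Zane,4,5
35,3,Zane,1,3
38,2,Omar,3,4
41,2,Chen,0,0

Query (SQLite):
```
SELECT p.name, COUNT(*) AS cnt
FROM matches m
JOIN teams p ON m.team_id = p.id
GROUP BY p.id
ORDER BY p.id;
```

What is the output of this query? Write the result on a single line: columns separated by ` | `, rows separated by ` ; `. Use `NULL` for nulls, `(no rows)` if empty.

Chip | 2 ; Bolt | 4 ; Sensor | 4 ; Widget | 4

Join each matches row to its teams via team_id.
Group joined rows by teams.id; compute COUNT(*) per group.
  2: ids {38, 41} → COUNT(*)=2
  3: ids {2, 20, 23, 35} → COUNT(*)=4
  4: ids {3, 18, 19, 29} → COUNT(*)=4
  9: ids {1, 26, 31, 32} → COUNT(*)=4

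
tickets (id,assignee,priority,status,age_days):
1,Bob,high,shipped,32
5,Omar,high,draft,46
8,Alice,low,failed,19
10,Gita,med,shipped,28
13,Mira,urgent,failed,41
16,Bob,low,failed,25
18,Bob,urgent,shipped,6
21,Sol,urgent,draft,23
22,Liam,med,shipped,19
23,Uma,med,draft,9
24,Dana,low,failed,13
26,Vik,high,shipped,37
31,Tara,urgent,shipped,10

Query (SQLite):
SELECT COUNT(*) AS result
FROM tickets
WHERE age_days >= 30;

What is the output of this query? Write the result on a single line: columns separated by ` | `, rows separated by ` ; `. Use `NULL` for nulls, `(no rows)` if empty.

4

Rows where age_days >= 30 → age_days values: [32, 46, 41, 37].
COUNT(*) counts rows → 4.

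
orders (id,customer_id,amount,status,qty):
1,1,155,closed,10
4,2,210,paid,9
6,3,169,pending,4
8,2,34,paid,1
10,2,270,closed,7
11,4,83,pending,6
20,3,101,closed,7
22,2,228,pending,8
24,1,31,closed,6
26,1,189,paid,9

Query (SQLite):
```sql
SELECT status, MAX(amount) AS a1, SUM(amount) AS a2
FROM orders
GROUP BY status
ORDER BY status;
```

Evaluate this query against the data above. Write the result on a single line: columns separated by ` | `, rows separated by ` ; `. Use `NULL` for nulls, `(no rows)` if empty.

closed | 270 | 557 ; paid | 210 | 433 ; pending | 228 | 480

Group orders by status.
Per group compute: MAX(amount), SUM(amount).
  closed: ids {1, 10, 20, 24} → MAX(amount)=270, SUM(amount)=557
  paid: ids {4, 8, 26} → MAX(amount)=210, SUM(amount)=433
  pending: ids {6, 11, 22} → MAX(amount)=228, SUM(amount)=480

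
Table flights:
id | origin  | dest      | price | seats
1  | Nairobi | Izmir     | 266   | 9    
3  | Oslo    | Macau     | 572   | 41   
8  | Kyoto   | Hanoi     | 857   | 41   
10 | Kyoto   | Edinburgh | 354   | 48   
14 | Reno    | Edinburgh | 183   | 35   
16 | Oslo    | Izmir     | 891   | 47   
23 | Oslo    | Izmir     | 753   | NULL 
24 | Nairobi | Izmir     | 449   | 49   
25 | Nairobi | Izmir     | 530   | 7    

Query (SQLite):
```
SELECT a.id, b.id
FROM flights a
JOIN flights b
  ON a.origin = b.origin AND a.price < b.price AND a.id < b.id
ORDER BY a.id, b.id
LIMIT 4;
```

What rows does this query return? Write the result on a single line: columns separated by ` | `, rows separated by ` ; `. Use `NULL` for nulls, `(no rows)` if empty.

1 | 24 ; 1 | 25 ; 3 | 16 ; 3 | 23

Pairs (a,b) with same origin, a.price < b.price, a.id < b.id.
origin groups: Kyoto:{8,10} Nairobi:{1,24,25} Oslo:{3,16,23} Reno:{14}
Ordered by (a.id, b.id); first 4.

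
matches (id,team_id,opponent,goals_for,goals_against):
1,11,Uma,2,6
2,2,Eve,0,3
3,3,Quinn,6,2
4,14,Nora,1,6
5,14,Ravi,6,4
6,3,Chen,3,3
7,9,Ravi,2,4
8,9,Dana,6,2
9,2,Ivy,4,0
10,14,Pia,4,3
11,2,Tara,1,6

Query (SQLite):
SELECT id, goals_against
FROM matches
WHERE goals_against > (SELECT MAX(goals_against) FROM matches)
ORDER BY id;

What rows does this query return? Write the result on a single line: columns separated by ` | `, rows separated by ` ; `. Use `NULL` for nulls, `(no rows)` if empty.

(no rows)

Scalar subquery: MAX(goals_against) over all matches rows = 6.
Keep rows where goals_against > that value.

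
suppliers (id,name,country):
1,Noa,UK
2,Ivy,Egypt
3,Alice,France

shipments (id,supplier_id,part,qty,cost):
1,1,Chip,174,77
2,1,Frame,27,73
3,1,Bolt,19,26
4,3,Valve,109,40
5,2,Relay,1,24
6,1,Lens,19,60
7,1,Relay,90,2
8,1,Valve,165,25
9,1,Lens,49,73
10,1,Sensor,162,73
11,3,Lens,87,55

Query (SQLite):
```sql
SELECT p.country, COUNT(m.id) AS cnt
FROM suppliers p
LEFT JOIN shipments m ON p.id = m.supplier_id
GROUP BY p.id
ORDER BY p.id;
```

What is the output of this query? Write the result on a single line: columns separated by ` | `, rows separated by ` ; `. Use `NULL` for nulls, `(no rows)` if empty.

UK | 8 ; Egypt | 1 ; France | 2

LEFT JOIN keeps every suppliers row; unmatched ones get NULL for shipments columns.
Group by suppliers.id and compute COUNT(m.id). COUNT(col) of an all-NULL group is 0.
  1: ids {1, 2, 3, 6, 7, 8, 9, 10} → COUNT(m.id)=8
  2: ids {5} → COUNT(m.id)=1
  3: ids {4, 11} → COUNT(m.id)=2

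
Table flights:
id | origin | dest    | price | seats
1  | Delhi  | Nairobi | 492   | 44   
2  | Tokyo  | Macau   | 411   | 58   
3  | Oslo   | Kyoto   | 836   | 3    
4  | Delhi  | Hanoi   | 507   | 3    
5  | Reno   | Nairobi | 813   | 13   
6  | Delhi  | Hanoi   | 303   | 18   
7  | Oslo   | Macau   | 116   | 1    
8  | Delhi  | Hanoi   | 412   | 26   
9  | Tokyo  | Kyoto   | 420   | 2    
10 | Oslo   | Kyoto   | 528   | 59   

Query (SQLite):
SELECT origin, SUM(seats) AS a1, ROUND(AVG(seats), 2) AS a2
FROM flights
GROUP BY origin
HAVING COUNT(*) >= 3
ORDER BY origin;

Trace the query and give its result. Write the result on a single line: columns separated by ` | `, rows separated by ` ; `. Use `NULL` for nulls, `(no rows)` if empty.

Delhi | 91 | 22.75 ; Oslo | 63 | 21

Group flights by origin.
Per group compute: SUM(seats), ROUND(AVG(seats), 2).
HAVING: drop groups with fewer than 3 rows.
  Delhi: ids {1, 4, 6, 8} → SUM(seats)=91, ROUND(AVG(seats), 2)=22.75
  Oslo: ids {3, 7, 10} → SUM(seats)=63, ROUND(AVG(seats), 2)=21
  Reno: ids {5} → SUM(seats)=13, ROUND(AVG(seats), 2)=13
  Tokyo: ids {2, 9} → SUM(seats)=60, ROUND(AVG(seats), 2)=30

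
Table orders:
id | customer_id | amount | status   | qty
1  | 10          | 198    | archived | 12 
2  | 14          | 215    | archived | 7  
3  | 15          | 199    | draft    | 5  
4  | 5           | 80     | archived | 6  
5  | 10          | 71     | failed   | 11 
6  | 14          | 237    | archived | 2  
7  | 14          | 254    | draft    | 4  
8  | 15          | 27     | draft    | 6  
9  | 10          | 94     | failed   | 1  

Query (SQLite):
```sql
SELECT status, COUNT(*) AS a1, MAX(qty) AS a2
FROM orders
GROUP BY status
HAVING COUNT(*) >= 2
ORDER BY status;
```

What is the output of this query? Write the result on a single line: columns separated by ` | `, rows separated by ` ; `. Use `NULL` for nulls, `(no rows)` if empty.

Group orders by status.
Per group compute: COUNT(*), MAX(qty).
HAVING: drop groups with fewer than 2 rows.
  archived: ids {1, 2, 4, 6} → COUNT(*)=4, MAX(qty)=12
  draft: ids {3, 7, 8} → COUNT(*)=3, MAX(qty)=6
  failed: ids {5, 9} → COUNT(*)=2, MAX(qty)=11

archived | 4 | 12 ; draft | 3 | 6 ; failed | 2 | 11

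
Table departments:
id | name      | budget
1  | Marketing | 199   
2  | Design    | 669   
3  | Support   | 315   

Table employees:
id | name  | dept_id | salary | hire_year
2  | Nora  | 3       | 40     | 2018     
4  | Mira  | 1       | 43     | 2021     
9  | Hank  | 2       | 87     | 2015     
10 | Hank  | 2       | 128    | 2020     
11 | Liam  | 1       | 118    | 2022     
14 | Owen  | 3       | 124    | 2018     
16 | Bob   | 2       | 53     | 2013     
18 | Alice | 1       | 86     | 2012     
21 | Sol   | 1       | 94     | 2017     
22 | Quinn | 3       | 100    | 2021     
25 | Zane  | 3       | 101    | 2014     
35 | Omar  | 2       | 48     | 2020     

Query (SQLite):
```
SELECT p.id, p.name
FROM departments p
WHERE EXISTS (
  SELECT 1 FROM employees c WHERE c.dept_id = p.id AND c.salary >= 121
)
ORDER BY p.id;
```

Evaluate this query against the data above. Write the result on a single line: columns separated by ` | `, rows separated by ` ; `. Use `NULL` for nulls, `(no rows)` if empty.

2 | Design ; 3 | Support

For each departments row, check whether any employees with matching dept_id has salary >= 121.
Keep rows where that is true.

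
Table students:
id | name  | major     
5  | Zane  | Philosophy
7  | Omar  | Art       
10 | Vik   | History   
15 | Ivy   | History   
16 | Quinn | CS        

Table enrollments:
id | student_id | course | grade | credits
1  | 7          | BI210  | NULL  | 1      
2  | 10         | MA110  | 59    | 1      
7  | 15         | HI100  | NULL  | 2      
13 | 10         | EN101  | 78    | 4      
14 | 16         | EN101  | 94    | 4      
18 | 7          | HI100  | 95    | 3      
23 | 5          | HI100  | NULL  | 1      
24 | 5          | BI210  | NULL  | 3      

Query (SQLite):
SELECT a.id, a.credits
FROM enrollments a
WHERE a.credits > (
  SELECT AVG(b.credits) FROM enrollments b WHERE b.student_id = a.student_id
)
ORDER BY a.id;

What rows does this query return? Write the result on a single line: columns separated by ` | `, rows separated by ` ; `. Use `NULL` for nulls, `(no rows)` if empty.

For each enrollments row a, compute AVG(credits) over rows sharing a.student_id.
Keep row a if a.credits > that per-group AVG.
  student_id=5: AVG(credits) = 2.0
  student_id=7: AVG(credits) = 2.0
  student_id=10: AVG(credits) = 2.5
  student_id=15: AVG(credits) = 2.0
  student_id=16: AVG(credits) = 4.0

13 | 4 ; 18 | 3 ; 24 | 3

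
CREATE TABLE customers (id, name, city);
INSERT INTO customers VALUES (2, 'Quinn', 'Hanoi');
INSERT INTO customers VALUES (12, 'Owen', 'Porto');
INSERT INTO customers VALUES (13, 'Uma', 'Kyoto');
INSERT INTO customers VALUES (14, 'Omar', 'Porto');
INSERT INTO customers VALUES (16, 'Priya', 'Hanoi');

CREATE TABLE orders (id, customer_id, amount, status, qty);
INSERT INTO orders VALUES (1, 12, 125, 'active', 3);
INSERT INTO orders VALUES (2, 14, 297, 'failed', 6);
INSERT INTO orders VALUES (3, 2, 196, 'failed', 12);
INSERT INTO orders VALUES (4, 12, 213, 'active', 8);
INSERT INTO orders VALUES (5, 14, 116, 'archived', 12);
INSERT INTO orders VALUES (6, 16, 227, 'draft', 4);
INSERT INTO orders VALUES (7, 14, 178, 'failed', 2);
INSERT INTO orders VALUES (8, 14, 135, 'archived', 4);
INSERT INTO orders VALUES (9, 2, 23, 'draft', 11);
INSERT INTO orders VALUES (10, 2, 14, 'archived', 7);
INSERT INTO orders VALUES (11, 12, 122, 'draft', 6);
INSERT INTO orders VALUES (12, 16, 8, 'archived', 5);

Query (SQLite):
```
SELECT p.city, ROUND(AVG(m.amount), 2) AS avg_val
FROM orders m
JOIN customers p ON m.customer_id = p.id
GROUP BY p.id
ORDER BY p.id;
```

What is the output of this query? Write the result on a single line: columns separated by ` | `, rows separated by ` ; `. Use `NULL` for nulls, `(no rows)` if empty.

Join each orders row to its customers via customer_id.
Group joined rows by customers.id; compute ROUND(AVG(m.amount), 2) per group.
  2: ids {3, 9, 10} → ROUND(AVG(m.amount), 2)=77.67
  12: ids {1, 4, 11} → ROUND(AVG(m.amount), 2)=153.33
  14: ids {2, 5, 7, 8} → ROUND(AVG(m.amount), 2)=181.5
  16: ids {6, 12} → ROUND(AVG(m.amount), 2)=117.5

Hanoi | 77.67 ; Porto | 153.33 ; Porto | 181.5 ; Hanoi | 117.5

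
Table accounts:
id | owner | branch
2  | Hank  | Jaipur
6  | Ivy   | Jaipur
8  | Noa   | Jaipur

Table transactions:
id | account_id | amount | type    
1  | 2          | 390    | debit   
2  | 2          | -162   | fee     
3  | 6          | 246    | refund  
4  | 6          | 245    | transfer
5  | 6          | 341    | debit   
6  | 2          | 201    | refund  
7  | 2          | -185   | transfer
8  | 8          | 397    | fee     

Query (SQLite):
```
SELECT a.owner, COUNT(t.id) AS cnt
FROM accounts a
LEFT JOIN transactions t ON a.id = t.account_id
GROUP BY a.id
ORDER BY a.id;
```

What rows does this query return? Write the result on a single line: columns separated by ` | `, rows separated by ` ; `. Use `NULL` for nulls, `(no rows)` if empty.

LEFT JOIN keeps every accounts row; unmatched ones get NULL for transactions columns.
Group by accounts.id and compute COUNT(t.id). COUNT(col) of an all-NULL group is 0.
  2: ids {1, 2, 6, 7} → COUNT(t.id)=4
  6: ids {3, 4, 5} → COUNT(t.id)=3
  8: ids {8} → COUNT(t.id)=1

Hank | 4 ; Ivy | 3 ; Noa | 1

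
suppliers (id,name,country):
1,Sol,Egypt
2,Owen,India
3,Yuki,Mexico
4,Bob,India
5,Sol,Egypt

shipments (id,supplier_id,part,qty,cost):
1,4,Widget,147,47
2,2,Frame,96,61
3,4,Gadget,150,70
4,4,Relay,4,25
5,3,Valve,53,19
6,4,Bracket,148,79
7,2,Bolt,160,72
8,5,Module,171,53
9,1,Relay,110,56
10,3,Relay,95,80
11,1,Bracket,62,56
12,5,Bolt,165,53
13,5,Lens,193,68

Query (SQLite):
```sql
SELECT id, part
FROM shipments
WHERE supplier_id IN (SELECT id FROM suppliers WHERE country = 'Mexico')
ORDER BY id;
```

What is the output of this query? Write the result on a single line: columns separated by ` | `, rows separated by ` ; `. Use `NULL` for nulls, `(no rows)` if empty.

Inner query: suppliers.id where country = 'Mexico'.
Outer: keep shipments rows whose supplier_id is in that set.
Inner query → {3}

5 | Valve ; 10 | Relay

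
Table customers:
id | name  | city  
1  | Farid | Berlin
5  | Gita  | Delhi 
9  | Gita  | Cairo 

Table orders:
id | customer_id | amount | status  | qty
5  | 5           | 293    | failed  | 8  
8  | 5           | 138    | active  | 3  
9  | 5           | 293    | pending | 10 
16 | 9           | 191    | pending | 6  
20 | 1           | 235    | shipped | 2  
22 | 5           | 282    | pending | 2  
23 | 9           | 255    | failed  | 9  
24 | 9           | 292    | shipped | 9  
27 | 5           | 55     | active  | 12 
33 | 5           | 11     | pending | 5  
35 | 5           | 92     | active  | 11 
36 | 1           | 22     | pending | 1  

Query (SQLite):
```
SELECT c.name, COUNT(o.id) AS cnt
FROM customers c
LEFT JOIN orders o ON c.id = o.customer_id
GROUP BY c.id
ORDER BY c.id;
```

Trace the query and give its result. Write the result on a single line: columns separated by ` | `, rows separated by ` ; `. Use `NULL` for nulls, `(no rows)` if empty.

Farid | 2 ; Gita | 7 ; Gita | 3

LEFT JOIN keeps every customers row; unmatched ones get NULL for orders columns.
Group by customers.id and compute COUNT(o.id). COUNT(col) of an all-NULL group is 0.
  1: ids {20, 36} → COUNT(o.id)=2
  5: ids {5, 8, 9, 22, 27, 33, 35} → COUNT(o.id)=7
  9: ids {16, 23, 24} → COUNT(o.id)=3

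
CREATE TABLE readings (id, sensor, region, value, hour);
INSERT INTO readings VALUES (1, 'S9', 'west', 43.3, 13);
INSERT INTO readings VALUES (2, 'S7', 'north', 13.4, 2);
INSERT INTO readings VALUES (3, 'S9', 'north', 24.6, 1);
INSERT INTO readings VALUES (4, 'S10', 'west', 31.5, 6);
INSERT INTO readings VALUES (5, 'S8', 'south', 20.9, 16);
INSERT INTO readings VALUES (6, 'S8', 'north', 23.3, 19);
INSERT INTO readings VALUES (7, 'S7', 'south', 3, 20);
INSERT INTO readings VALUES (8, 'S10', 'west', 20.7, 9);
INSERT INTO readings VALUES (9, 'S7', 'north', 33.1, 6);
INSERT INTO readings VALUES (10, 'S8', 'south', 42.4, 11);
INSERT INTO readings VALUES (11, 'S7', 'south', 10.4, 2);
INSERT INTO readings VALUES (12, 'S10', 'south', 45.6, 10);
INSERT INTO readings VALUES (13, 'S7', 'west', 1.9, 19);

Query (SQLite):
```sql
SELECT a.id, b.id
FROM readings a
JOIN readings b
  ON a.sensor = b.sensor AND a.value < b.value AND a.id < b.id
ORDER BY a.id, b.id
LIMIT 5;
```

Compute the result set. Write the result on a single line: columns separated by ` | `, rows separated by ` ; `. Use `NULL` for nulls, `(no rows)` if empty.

2 | 9 ; 4 | 12 ; 5 | 6 ; 5 | 10 ; 6 | 10

Pairs (a,b) with same sensor, a.value < b.value, a.id < b.id.
sensor groups: S10:{4,8,12} S7:{2,7,9,11,13} S8:{5,6,10} S9:{1,3}
Ordered by (a.id, b.id); first 5.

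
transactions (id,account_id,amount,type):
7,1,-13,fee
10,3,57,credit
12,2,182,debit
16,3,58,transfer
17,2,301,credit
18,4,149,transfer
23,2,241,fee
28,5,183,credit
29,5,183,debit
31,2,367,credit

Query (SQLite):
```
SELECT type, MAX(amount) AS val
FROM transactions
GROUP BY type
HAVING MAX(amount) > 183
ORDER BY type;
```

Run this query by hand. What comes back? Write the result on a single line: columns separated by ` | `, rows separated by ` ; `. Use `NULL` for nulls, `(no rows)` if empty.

credit | 367 ; fee | 241

Partition transactions by type; compute MAX(amount) within each group.
HAVING: keep groups where MAX(amount) > 183.
  credit: ids {10, 17, 28, 31} → MAX(amount)=367
  debit: ids {12, 29} → MAX(amount)=183
  fee: ids {7, 23} → MAX(amount)=241
  transfer: ids {16, 18} → MAX(amount)=149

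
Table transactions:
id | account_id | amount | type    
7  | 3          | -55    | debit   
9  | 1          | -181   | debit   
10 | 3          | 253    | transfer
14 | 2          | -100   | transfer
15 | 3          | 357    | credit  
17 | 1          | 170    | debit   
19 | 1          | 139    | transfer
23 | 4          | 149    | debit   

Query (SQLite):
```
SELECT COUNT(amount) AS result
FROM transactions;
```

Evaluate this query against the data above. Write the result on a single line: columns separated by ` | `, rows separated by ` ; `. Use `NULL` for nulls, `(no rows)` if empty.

8

All amount values: [-55, -181, 253, -100, 357, 170, 139, 149].
COUNT(amount) counts non-NULL values → 8.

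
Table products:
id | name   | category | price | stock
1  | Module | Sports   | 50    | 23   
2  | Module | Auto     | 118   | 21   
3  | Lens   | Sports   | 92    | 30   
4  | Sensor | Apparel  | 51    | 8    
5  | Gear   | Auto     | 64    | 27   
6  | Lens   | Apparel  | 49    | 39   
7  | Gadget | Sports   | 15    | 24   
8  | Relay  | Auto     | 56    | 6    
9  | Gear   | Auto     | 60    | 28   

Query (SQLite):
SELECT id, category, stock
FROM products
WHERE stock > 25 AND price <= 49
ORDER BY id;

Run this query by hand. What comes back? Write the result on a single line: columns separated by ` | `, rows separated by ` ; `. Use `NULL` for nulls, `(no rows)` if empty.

6 | Apparel | 39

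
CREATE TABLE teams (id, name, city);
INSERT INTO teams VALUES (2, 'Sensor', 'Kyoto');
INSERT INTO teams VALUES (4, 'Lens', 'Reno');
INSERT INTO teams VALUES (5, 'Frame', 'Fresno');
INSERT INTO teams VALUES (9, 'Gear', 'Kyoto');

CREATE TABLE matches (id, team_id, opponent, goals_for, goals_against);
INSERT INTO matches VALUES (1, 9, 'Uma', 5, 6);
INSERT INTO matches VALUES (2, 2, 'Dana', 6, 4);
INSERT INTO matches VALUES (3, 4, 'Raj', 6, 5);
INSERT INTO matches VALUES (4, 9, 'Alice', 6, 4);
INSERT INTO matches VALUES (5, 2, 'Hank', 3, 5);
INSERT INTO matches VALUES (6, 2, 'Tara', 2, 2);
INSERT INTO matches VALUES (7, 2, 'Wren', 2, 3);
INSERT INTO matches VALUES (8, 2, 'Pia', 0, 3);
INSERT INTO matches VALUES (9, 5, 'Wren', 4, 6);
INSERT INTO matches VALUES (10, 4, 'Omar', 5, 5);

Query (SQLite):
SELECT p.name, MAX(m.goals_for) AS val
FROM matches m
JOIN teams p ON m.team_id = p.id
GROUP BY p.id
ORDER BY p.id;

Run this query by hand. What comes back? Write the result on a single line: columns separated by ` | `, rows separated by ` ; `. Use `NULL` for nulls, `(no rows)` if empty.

Sensor | 6 ; Lens | 6 ; Frame | 4 ; Gear | 6

Join each matches row to its teams via team_id.
Group joined rows by teams.id; compute MAX(m.goals_for) per group.
  2: ids {2, 5, 6, 7, 8} → MAX(m.goals_for)=6
  4: ids {3, 10} → MAX(m.goals_for)=6
  5: ids {9} → MAX(m.goals_for)=4
  9: ids {1, 4} → MAX(m.goals_for)=6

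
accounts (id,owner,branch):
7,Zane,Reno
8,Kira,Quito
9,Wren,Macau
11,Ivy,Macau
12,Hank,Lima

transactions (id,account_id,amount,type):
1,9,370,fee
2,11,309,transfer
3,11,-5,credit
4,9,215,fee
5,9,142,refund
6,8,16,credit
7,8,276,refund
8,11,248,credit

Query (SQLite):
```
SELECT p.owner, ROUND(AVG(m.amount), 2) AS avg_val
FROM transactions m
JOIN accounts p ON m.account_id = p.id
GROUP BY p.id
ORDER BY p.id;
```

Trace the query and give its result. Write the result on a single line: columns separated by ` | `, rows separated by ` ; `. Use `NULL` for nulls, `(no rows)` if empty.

Kira | 146 ; Wren | 242.33 ; Ivy | 184

Join each transactions row to its accounts via account_id.
Group joined rows by accounts.id; compute ROUND(AVG(m.amount), 2) per group.
  8: ids {6, 7} → ROUND(AVG(m.amount), 2)=146
  9: ids {1, 4, 5} → ROUND(AVG(m.amount), 2)=242.33
  11: ids {2, 3, 8} → ROUND(AVG(m.amount), 2)=184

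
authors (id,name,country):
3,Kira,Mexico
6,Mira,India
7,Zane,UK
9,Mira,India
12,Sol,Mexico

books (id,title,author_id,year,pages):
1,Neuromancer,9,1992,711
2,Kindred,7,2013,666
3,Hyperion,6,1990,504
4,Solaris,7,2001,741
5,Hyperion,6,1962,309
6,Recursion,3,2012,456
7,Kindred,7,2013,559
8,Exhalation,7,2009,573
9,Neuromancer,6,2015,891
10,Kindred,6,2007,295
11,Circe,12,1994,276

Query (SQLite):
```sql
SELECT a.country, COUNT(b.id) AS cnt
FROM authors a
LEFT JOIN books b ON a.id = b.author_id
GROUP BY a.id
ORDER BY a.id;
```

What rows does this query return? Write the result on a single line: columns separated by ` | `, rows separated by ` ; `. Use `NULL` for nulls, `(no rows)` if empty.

LEFT JOIN keeps every authors row; unmatched ones get NULL for books columns.
Group by authors.id and compute COUNT(b.id). COUNT(col) of an all-NULL group is 0.
  3: ids {6} → COUNT(b.id)=1
  6: ids {3, 5, 9, 10} → COUNT(b.id)=4
  7: ids {2, 4, 7, 8} → COUNT(b.id)=4
  9: ids {1} → COUNT(b.id)=1
  12: ids {11} → COUNT(b.id)=1

Mexico | 1 ; India | 4 ; UK | 4 ; India | 1 ; Mexico | 1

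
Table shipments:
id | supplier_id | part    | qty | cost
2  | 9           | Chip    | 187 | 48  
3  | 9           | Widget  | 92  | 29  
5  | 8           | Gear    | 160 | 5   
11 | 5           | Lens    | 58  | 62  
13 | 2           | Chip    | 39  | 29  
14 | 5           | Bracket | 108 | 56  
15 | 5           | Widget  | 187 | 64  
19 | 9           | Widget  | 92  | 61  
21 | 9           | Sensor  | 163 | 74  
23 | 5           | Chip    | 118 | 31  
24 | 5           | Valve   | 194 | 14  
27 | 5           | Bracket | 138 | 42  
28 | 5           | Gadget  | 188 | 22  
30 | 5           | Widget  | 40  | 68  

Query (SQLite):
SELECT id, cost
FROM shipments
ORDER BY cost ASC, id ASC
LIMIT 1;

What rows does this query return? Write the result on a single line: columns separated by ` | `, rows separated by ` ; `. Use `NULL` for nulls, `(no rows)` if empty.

Sort by cost asc, tiebreak id asc: (5, id=5), (14, id=24), (22, id=28), (29, id=3) …. Take first 1.

5 | 5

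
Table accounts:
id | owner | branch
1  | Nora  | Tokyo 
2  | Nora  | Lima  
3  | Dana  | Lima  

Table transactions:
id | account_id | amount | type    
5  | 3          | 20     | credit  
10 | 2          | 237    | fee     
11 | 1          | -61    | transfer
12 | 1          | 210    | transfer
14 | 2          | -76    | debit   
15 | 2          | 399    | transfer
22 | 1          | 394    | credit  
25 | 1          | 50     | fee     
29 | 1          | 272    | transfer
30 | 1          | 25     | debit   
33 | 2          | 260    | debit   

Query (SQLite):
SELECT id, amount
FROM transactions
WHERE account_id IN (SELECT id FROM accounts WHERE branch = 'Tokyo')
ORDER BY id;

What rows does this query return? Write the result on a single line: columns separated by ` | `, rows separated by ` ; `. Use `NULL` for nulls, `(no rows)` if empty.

Inner query: accounts.id where branch = 'Tokyo'.
Outer: keep transactions rows whose account_id is in that set.
Inner query → {1}

11 | -61 ; 12 | 210 ; 22 | 394 ; 25 | 50 ; 29 | 272 ; 30 | 25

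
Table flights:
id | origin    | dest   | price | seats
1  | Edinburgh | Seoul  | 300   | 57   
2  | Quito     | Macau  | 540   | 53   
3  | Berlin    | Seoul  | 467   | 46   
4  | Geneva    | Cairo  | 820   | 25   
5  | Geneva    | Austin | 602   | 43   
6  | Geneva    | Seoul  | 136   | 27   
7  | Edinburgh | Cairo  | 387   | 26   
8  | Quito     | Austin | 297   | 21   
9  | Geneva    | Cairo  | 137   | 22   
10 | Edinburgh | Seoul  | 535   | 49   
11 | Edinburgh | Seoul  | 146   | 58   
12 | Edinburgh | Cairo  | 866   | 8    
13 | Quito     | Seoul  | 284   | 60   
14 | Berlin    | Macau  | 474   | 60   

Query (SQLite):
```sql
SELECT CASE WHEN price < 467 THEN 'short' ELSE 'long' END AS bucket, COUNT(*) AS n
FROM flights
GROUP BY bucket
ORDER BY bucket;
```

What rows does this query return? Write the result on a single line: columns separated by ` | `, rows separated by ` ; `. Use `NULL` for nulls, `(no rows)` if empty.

Bucket rows by price < 467 → 'short' else 'long'; count each bucket.

long | 7 ; short | 7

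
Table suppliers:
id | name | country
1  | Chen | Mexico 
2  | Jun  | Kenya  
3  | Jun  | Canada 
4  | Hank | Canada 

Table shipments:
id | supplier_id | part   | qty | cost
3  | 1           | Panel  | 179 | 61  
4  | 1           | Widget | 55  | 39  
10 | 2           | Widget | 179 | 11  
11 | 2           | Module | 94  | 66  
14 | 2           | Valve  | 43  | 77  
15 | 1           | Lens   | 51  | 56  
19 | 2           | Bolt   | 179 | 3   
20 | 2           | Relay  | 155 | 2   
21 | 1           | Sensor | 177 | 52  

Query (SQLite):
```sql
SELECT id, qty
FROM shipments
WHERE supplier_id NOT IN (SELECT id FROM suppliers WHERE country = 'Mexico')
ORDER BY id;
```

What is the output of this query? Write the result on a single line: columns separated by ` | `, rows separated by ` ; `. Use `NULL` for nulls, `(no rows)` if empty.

Inner query: suppliers.id where country = 'Mexico'.
Outer: keep shipments rows whose supplier_id is not in that set.
Inner query → {1}

10 | 179 ; 11 | 94 ; 14 | 43 ; 19 | 179 ; 20 | 155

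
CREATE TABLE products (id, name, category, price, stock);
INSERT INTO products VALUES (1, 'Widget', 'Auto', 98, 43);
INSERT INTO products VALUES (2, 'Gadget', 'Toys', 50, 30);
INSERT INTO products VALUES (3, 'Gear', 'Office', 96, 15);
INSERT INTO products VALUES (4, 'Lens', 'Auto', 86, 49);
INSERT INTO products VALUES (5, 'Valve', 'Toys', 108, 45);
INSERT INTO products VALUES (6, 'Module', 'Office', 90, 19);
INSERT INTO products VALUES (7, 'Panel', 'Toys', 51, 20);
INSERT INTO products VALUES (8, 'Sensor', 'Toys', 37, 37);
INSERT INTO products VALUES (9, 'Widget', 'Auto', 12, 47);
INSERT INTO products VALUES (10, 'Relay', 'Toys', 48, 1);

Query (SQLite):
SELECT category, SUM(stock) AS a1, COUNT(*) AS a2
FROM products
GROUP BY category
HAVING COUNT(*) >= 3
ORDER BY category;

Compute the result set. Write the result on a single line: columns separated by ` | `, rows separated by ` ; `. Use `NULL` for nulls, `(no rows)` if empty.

Auto | 139 | 3 ; Toys | 133 | 5

Group products by category.
Per group compute: SUM(stock), COUNT(*).
HAVING: drop groups with fewer than 3 rows.
  Auto: ids {1, 4, 9} → SUM(stock)=139, COUNT(*)=3
  Office: ids {3, 6} → SUM(stock)=34, COUNT(*)=2
  Toys: ids {2, 5, 7, 8, 10} → SUM(stock)=133, COUNT(*)=5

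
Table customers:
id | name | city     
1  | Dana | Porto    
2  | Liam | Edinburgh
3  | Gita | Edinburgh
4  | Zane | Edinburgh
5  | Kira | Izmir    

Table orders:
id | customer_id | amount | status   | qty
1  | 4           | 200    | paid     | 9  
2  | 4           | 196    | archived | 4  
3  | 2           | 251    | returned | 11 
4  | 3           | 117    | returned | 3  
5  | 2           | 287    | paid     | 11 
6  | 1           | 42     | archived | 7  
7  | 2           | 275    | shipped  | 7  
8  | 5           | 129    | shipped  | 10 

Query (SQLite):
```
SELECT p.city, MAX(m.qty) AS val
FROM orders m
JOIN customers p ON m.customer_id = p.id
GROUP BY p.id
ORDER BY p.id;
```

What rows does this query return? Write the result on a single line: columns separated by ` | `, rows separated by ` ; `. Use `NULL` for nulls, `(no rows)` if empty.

Porto | 7 ; Edinburgh | 11 ; Edinburgh | 3 ; Edinburgh | 9 ; Izmir | 10

Join each orders row to its customers via customer_id.
Group joined rows by customers.id; compute MAX(m.qty) per group.
  1: ids {6} → MAX(m.qty)=7
  2: ids {3, 5, 7} → MAX(m.qty)=11
  3: ids {4} → MAX(m.qty)=3
  4: ids {1, 2} → MAX(m.qty)=9
  5: ids {8} → MAX(m.qty)=10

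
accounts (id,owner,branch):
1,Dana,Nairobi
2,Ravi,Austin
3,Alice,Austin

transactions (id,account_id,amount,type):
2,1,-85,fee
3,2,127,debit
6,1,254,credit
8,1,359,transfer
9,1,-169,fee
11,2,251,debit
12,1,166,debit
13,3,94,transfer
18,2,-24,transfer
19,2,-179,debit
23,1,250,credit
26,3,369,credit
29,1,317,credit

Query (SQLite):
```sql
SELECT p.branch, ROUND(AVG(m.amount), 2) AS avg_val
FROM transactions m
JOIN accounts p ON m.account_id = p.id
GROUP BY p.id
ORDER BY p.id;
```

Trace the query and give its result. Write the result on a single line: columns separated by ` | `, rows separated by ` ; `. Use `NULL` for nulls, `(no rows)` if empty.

Nairobi | 156 ; Austin | 43.75 ; Austin | 231.5

Join each transactions row to its accounts via account_id.
Group joined rows by accounts.id; compute ROUND(AVG(m.amount), 2) per group.
  1: ids {2, 6, 8, 9, 12, 23, 29} → ROUND(AVG(m.amount), 2)=156
  2: ids {3, 11, 18, 19} → ROUND(AVG(m.amount), 2)=43.75
  3: ids {13, 26} → ROUND(AVG(m.amount), 2)=231.5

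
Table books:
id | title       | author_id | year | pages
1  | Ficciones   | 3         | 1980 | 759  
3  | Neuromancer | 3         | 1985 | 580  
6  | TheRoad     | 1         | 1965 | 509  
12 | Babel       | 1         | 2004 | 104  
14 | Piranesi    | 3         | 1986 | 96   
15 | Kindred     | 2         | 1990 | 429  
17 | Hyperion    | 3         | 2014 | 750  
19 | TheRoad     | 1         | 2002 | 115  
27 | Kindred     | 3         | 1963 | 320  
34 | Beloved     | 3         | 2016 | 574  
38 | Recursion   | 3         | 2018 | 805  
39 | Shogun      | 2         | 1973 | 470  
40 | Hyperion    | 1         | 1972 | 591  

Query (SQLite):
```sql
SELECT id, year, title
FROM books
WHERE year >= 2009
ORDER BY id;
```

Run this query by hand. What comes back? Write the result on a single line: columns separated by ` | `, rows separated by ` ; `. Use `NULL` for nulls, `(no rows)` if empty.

year >= 2009: ids {17, 34, 38}

17 | 2014 | Hyperion ; 34 | 2016 | Beloved ; 38 | 2018 | Recursion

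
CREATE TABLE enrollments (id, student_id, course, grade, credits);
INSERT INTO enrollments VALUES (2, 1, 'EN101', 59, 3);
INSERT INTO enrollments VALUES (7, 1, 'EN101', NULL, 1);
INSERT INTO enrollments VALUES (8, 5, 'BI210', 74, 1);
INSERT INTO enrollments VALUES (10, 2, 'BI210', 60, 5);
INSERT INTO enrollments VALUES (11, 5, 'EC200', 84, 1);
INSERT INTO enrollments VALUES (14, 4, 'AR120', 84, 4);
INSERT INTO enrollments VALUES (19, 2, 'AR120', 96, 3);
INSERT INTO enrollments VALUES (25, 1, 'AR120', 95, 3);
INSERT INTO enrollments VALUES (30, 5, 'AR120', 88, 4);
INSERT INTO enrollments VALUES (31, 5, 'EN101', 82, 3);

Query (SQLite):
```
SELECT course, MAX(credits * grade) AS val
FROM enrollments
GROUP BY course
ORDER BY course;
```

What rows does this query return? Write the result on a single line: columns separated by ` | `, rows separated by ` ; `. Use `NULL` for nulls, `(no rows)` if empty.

For each row compute credits * grade.
Group by course; take MAX of the expression per group.
  AR120: ids {14, 19, 25, 30} → MAX(credits * grade)=352
  BI210: ids {8, 10} → MAX(credits * grade)=300
  EC200: ids {11} → MAX(credits * grade)=84
  EN101: ids {2, 7, 31} → MAX(credits * grade)=246

AR120 | 352 ; BI210 | 300 ; EC200 | 84 ; EN101 | 246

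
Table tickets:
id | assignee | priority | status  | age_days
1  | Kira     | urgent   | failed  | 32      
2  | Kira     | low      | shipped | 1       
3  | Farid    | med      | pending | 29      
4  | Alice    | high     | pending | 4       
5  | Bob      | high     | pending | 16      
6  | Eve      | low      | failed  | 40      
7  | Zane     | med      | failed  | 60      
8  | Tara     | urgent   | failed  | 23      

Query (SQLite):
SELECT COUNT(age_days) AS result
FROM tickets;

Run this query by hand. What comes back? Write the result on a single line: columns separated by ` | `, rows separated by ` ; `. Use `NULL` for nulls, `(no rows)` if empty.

All age_days values: [32, 1, 29, 4, 16, 40, 60, 23].
COUNT(age_days) counts non-NULL values → 8.

8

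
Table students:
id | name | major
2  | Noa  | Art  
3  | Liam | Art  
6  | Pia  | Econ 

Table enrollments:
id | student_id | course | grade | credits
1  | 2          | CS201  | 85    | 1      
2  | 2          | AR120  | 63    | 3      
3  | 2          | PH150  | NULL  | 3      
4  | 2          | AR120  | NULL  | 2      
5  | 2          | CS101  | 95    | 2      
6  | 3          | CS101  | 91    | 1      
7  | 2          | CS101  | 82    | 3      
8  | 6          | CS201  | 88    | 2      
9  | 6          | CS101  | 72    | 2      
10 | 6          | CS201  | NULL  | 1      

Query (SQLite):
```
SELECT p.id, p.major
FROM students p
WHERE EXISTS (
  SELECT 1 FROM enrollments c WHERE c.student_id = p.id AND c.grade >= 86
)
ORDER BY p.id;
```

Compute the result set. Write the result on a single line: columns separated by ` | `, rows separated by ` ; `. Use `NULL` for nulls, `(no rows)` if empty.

For each students row, check whether any enrollments with matching student_id has grade >= 86.
Keep rows where that is true.

2 | Art ; 3 | Art ; 6 | Econ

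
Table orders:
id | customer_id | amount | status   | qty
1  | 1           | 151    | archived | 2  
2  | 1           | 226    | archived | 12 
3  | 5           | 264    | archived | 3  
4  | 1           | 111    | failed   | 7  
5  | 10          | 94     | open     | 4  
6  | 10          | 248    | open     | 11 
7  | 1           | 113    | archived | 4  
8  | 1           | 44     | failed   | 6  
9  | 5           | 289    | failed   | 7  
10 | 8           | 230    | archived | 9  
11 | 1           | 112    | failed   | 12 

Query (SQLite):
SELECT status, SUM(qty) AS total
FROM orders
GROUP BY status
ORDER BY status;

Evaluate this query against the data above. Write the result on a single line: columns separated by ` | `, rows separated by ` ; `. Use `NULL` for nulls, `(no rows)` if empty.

Partition orders by status; compute SUM(qty) within each group.
  archived: ids {1, 2, 3, 7, 10} → SUM(qty)=30
  failed: ids {4, 8, 9, 11} → SUM(qty)=32
  open: ids {5, 6} → SUM(qty)=15

archived | 30 ; failed | 32 ; open | 15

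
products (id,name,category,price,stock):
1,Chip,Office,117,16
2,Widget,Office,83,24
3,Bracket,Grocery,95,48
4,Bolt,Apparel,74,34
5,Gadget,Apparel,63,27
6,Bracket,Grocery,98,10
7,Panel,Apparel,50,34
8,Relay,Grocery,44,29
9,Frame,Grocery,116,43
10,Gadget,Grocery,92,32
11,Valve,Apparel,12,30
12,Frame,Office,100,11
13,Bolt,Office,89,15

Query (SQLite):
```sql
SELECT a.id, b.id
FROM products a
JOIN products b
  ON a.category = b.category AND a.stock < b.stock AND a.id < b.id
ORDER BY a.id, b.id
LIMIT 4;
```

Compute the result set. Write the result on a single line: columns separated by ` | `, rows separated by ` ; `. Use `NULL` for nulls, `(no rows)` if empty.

1 | 2 ; 5 | 7 ; 5 | 11 ; 6 | 8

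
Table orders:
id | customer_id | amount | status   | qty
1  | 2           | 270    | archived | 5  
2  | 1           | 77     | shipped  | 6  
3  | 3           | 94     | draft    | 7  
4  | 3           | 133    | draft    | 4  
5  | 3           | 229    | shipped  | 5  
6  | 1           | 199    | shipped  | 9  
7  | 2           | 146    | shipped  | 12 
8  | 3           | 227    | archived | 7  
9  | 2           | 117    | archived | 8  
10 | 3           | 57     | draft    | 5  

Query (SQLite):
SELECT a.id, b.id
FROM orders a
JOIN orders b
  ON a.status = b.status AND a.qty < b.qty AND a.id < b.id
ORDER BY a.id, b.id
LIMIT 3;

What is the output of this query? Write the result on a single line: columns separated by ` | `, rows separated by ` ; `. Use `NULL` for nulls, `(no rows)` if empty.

1 | 8 ; 1 | 9 ; 2 | 6

Pairs (a,b) with same status, a.qty < b.qty, a.id < b.id.
status groups: archived:{1,8,9} draft:{3,4,10} shipped:{2,5,6,7}
Ordered by (a.id, b.id); first 3.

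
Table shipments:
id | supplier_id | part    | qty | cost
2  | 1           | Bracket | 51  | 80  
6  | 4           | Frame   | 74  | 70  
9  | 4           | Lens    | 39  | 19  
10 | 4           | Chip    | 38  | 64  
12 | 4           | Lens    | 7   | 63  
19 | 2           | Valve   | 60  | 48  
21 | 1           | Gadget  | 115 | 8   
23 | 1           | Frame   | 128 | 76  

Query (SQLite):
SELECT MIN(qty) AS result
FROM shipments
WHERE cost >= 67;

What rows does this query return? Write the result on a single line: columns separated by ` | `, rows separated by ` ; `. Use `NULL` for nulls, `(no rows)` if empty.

51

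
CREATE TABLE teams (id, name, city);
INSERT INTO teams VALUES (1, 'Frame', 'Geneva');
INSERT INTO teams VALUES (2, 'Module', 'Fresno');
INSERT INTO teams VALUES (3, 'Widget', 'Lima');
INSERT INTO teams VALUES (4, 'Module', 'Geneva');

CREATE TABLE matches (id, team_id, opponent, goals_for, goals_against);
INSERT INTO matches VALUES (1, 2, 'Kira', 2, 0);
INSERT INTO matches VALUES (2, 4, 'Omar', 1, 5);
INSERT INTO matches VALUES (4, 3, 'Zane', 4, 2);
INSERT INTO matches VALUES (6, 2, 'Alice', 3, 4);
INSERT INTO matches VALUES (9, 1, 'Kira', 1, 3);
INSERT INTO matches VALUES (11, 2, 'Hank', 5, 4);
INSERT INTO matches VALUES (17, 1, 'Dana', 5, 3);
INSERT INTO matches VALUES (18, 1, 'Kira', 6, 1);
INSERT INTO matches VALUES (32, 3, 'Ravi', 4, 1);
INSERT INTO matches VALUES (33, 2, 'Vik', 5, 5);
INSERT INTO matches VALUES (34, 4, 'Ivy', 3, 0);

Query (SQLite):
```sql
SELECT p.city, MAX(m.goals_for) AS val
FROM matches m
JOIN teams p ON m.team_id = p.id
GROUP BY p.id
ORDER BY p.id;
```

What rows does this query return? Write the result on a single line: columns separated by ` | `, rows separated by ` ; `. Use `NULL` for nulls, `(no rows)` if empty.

Join each matches row to its teams via team_id.
Group joined rows by teams.id; compute MAX(m.goals_for) per group.
  1: ids {9, 17, 18} → MAX(m.goals_for)=6
  2: ids {1, 6, 11, 33} → MAX(m.goals_for)=5
  3: ids {4, 32} → MAX(m.goals_for)=4
  4: ids {2, 34} → MAX(m.goals_for)=3

Geneva | 6 ; Fresno | 5 ; Lima | 4 ; Geneva | 3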